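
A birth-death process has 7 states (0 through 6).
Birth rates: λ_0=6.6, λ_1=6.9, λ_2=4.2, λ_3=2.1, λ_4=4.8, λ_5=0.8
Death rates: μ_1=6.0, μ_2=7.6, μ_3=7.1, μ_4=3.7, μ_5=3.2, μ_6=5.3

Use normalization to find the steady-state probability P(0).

Ratios P(n)/P(0) = (λ₀···λₙ₋₁)/(μ₁···μₙ):
P(1)/P(0) = (6.6)/(6.0) = 1.1000
P(2)/P(0) = (6.6×6.9)/(6.0×7.6) = 0.99868
P(3)/P(0) = (6.6×6.9×4.2)/(6.0×7.6×7.1) = 0.59077
P(4)/P(0) = (6.6×6.9×4.2×2.1)/(6.0×7.6×7.1×3.7) = 0.33530
P(5)/P(0) = (6.6×6.9×4.2×2.1×4.8)/(6.0×7.6×7.1×3.7×3.2) = 0.50295
P(6)/P(0) = (6.6×6.9×4.2×2.1×4.8×0.8)/(6.0×7.6×7.1×3.7×3.2×5.3) = 0.075918

Normalization: ∑ P(n) = 1
P(0) × (1.0000 + 1.1000 + 0.99868 + 0.59077 + 0.33530 + 0.50295 + 0.075918) = 1
P(0) × 4.6036 = 1
P(0) = 1/4.6036 = 0.2172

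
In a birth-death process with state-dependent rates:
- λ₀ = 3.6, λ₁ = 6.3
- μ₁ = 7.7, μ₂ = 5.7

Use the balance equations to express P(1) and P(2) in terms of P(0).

Balance equations:
State 0: λ₀P₀ = μ₁P₁ → P₁ = (λ₀/μ₁)P₀ = (3.6/7.7)P₀ = 0.4675P₀
State 1: P₂ = (λ₀λ₁)/(μ₁μ₂)P₀ = (3.6×6.3)/(7.7×5.7)P₀ = 0.5167P₀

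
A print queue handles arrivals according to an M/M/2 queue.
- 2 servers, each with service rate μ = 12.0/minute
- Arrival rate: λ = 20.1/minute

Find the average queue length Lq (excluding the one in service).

Traffic intensity: ρ = λ/(cμ) = 20.1/(2×12.0) = 0.8375
Since ρ = 0.8375 < 1, system is stable.
Offered load a = λ/μ = cρ = 20.1/12.0 = 1.6750
P₀ = [ Σₙ₌₀^1 aⁿ/n! + a^2/(2!(1-ρ)) ]⁻¹
Σ = a^0/0! + a^1/1! = 1.0000 + 1.6750 = 2.6750
a^2/(2!(1-ρ)) = 2.80563/(2 × 0.162500) = 8.6327
P₀ = 1/(2.6750 + 8.6327) = 0.08844
Lq = P₀·a^2·ρ / (2!(1-ρ)²) = 0.088435 × 2.8056 × 0.83750 / (2 × 0.026406) = 3.9346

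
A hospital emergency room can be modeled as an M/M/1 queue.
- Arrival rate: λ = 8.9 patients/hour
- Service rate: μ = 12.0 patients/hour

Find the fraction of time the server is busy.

Server utilization: ρ = λ/μ
ρ = 8.9/12.0 = 0.7417
The server is busy 74.17% of the time.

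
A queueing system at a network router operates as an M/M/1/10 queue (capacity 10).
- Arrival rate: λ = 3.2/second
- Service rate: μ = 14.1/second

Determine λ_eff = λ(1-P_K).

ρ = λ/μ = 3.2/14.1 = 0.2269504
P₀ = (1-ρ)/(1-ρ^(K+1)) = (1-0.2269504)/(1-0.2269504^11) = 0.7730/1.0000 = 0.7730
P_K = P₀×ρ^K = 0.7730 × 0.2269504^10 = 0.7730 × 3.625e-07 = 2.802e-07
λ_eff = λ(1-P_K) = 3.2 × (1 - 2.802e-07) = 3.2 × 1.0000 = 3.2000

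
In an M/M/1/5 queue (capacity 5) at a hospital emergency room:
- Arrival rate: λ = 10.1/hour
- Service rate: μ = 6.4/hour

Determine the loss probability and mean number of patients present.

ρ = λ/μ = 10.1/6.4 = 1.57812
P₀ = (1-ρ)/(1-ρ^(K+1)) = (1-1.57812)/(1-1.57812^6) = -0.5781/-14.4469 = 0.04002
P_K = P₀×ρ^K = 0.04002 × 1.57812^5 = 0.04002 × 9.7881 = 0.3917
Blocking probability P_5 = 0.3917 (39.17%)
L = ρ[1 - (K+1)ρ^K + Kρ^(K+1)] / [(1-ρ)(1-ρ^(K+1))]
L = 1.57812 × (1 - 6×9.7881 + 5×15.4469) / ((1 - 1.57812) × (1 - 15.4469)) = 3.6856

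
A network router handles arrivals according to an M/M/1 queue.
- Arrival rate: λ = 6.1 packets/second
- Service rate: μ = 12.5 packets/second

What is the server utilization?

Server utilization: ρ = λ/μ
ρ = 6.1/12.5 = 0.4880
The server is busy 48.80% of the time.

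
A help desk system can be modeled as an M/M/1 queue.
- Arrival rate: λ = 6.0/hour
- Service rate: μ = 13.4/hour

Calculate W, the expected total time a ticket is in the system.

First, compute utilization: ρ = λ/μ = 6.0/13.4 = 0.4478
For M/M/1: W = 1/(μ-λ)
W = 1/(13.4-6.0) = 1/7.40
W = 0.1351 hours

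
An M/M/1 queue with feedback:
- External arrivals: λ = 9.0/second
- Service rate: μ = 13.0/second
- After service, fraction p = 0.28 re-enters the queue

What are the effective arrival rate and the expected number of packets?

Effective arrival rate: λ_eff = λ/(1-p) = 9.0/(1-0.28) = 9.0/0.72 = 12.5000
ρ = λ_eff/μ = 12.5000/13.0 = 0.9615385
L = ρ/(1-ρ) = 0.9615385/(1-0.9615385) = 25.0000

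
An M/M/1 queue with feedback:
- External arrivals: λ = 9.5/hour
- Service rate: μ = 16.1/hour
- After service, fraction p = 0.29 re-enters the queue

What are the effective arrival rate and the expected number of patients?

Effective arrival rate: λ_eff = λ/(1-p) = 9.5/(1-0.29) = 9.5/0.71 = 13.38028
ρ = λ_eff/μ = 13.38028/16.1 = 0.831073
L = ρ/(1-ρ) = 0.831073/(1-0.831073) = 4.9197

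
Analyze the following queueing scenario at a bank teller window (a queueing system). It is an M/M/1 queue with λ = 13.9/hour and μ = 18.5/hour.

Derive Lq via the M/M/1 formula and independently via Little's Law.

Method 1 (direct): Lq = λ²/(μ(μ-λ)) = 193.21/(18.5 × 4.60) = 2.2704

Method 2 (Little's Law):
W = 1/(μ-λ) = 1/4.60 = 0.21739
Wq = W - 1/μ = 0.21739 - 0.054054 = 0.16334
Lq = λWq = 13.9 × 0.16334 = 2.2704 ✔ (matches Method 1)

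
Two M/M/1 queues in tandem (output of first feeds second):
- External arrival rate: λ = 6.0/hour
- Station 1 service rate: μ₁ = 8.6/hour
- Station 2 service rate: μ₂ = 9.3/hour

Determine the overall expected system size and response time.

By Jackson's theorem, each station behaves as independent M/M/1.
Station 1: ρ₁ = 6.0/8.6 = 0.6977, L₁ = ρ₁/(1-ρ₁) = λ/(μ₁-λ) = 6.0/2.60 = 2.3077
Station 2: ρ₂ = 6.0/9.3 = 0.6452, L₂ = ρ₂/(1-ρ₂) = λ/(μ₂-λ) = 6.0/3.30 = 1.8182
Total: L = L₁ + L₂ = 2.3077 + 1.8182 = 4.1259
W = L/λ = 4.1259/6.0 = 0.6876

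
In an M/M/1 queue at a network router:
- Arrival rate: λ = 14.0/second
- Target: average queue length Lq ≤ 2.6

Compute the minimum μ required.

For M/M/1: Lq = λ²/(μ(μ-λ))
Need Lq ≤ 2.6, i.e. μ(μ-λ) ≥ λ²/2.6
μ² - 14.0μ - 196.00/2.6 ≥ 0  →  μ² - 14.0μ - 75.38462 ≥ 0
Quadratic formula (positive root): μ = [λ + √(λ² + 4×75.38462)]/2
Discriminant: 196.00 + 4×75.38462 = 497.5385, √497.5385 = 22.3056
μ ≥ (14.0 + 22.3056)/2 = 18.1528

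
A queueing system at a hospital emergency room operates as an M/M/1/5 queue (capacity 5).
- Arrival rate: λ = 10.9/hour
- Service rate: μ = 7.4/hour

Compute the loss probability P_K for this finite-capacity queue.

ρ = λ/μ = 10.9/7.4 = 1.47297
P₀ = (1-ρ)/(1-ρ^(K+1)) = (1-1.47297)/(1-1.47297^6) = -0.4730/-9.2132 = 0.05134
P_K = P₀×ρ^K = 0.05134 × 1.47297^5 = 0.05134 × 6.9338 = 0.3560
Blocking probability = 35.60%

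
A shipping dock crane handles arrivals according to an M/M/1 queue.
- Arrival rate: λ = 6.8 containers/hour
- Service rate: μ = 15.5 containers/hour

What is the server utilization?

Server utilization: ρ = λ/μ
ρ = 6.8/15.5 = 0.4387
The server is busy 43.87% of the time.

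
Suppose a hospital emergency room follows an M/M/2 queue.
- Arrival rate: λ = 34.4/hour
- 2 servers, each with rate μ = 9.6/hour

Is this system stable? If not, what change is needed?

Stability requires ρ = λ/(cμ) < 1
ρ = 34.4/(2 × 9.6) = 34.4/19.20 = 1.7917
Since 1.7917 ≥ 1, the system is UNSTABLE.
Need c > λ/μ = 34.4/9.6 = 3.58.
Minimum servers needed: c = 4.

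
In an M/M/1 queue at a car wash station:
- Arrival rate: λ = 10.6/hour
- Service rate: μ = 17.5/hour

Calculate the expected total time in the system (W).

First, compute utilization: ρ = λ/μ = 10.6/17.5 = 0.6057
For M/M/1: W = 1/(μ-λ)
W = 1/(17.5-10.6) = 1/6.90
W = 0.1449 hours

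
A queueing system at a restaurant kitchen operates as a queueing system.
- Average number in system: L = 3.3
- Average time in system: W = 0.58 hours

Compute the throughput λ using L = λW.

Little's Law: L = λW, so λ = L/W
λ = 3.3/0.58 = 5.6897 orders/hour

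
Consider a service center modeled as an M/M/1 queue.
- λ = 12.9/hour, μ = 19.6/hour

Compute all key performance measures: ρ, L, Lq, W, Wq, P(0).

Step 1: ρ = λ/μ = 12.9/19.6 = 0.6582
Step 2: L = λ/(μ-λ) = 12.9/6.70 = 1.9254
Step 3: Lq = λ²/(μ(μ-λ)) = 166.41/(19.6×6.70) = 1.2672
Step 4: W = 1/(μ-λ) = 1/6.70 = 0.149254
Step 5: Wq = λ/(μ(μ-λ)) = 12.9/(19.6×6.70) = 0.09823
Step 6: P(0) = 1-ρ = 0.3418
Verify: L = λW = 12.9×0.149254 = 1.9254 ✔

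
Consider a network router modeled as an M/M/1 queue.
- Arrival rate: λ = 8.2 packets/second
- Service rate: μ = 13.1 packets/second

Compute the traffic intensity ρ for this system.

Server utilization: ρ = λ/μ
ρ = 8.2/13.1 = 0.6260
The server is busy 62.60% of the time.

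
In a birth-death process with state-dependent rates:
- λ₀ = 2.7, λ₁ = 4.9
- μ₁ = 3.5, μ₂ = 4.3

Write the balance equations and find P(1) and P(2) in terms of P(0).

Balance equations:
State 0: λ₀P₀ = μ₁P₁ → P₁ = (λ₀/μ₁)P₀ = (2.7/3.5)P₀ = 0.7714P₀
State 1: P₂ = (λ₀λ₁)/(μ₁μ₂)P₀ = (2.7×4.9)/(3.5×4.3)P₀ = 0.8791P₀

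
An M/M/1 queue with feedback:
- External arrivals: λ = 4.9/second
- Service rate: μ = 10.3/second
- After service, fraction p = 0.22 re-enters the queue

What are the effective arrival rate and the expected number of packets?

Effective arrival rate: λ_eff = λ/(1-p) = 4.9/(1-0.22) = 4.9/0.78 = 6.2821
ρ = λ_eff/μ = 6.2821/10.3 = 0.60991
L = ρ/(1-ρ) = 0.60991/(1-0.60991) = 1.5635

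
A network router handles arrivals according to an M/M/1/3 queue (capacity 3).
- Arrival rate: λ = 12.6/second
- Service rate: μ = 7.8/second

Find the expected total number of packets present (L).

ρ = λ/μ = 12.6/7.8 = 1.61538
P₀ = (1-ρ)/(1-ρ^(K+1)) = (1-1.61538)/(1-1.61538^4) = -0.6154/-5.8092 = 0.1059
P_K = P₀×ρ^K = 0.10593 × 1.61538^3 = 0.10593 × 4.2153 = 0.4465
L = ρ[1 - (K+1)ρ^K + Kρ^(K+1)] / [(1-ρ)(1-ρ^(K+1))]
L = 1.61538 × (1 - 4×4.21526 + 3×6.80924) / ((1 - 1.61538) × (1 - 6.80924)) = 2.0635 packets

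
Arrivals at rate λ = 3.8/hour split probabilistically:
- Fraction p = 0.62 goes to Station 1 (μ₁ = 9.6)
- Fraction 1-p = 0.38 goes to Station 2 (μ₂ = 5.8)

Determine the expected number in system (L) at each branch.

Effective rates: λ₁ = 3.8×0.62 = 2.356, λ₂ = 3.8×0.38 = 1.444
Station 1: ρ₁ = 2.356/9.6 = 0.2454, L₁ = ρ₁/(1-ρ₁) = 0.2454/(1-0.2454) = 0.3252
Station 2: ρ₂ = 1.444/5.8 = 0.24897, L₂ = ρ₂/(1-ρ₂) = 0.24897/(1-0.24897) = 0.3315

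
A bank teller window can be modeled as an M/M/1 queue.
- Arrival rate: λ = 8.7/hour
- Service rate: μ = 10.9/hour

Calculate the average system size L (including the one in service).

ρ = λ/μ = 8.7/10.9 = 0.7982
For M/M/1: L = λ/(μ-λ)
L = 8.7/(10.9-8.7) = 8.7/2.20
L = 3.9545 transactions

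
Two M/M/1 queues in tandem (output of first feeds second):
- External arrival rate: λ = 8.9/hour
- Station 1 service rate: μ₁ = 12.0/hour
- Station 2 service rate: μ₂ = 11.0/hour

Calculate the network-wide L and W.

By Jackson's theorem, each station behaves as independent M/M/1.
Station 1: ρ₁ = 8.9/12.0 = 0.7417, L₁ = ρ₁/(1-ρ₁) = λ/(μ₁-λ) = 8.9/3.10 = 2.8710
Station 2: ρ₂ = 8.9/11.0 = 0.8091, L₂ = ρ₂/(1-ρ₂) = λ/(μ₂-λ) = 8.9/2.10 = 4.2381
Total: L = L₁ + L₂ = 2.8710 + 4.2381 = 7.1091
W = L/λ = 7.1091/8.9 = 0.7988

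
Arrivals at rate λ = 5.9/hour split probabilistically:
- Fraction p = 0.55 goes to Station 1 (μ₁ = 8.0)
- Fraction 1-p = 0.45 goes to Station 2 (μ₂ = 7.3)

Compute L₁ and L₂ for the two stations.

Effective rates: λ₁ = 5.9×0.55 = 3.245, λ₂ = 5.9×0.45 = 2.655
Station 1: ρ₁ = 3.245/8.0 = 0.4056, L₁ = ρ₁/(1-ρ₁) = 0.4056/(1-0.4056) = 0.6824
Station 2: ρ₂ = 2.655/7.3 = 0.3637, L₂ = ρ₂/(1-ρ₂) = 0.3637/(1-0.3637) = 0.5716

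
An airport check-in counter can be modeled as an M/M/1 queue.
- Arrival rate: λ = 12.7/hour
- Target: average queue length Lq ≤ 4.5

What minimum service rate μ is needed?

For M/M/1: Lq = λ²/(μ(μ-λ))
Need Lq ≤ 4.5, i.e. μ(μ-λ) ≥ λ²/4.5
μ² - 12.7μ - 161.29/4.5 ≥ 0  →  μ² - 12.7μ - 35.84222 ≥ 0
Quadratic formula (positive root): μ = [λ + √(λ² + 4×35.84222)]/2
Discriminant: 161.29 + 4×35.84222 = 304.6589, √304.6589 = 17.4545
μ ≥ (12.7 + 17.4545)/2 = 15.0772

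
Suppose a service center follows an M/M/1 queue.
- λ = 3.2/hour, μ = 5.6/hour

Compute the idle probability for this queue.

ρ = λ/μ = 3.2/5.6 = 0.5714
P(0) = 1 - ρ = 1 - 0.5714 = 0.4286
The server is idle 42.86% of the time.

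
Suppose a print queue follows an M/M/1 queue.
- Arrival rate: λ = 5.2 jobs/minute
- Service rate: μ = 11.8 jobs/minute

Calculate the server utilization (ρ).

Server utilization: ρ = λ/μ
ρ = 5.2/11.8 = 0.4407
The server is busy 44.07% of the time.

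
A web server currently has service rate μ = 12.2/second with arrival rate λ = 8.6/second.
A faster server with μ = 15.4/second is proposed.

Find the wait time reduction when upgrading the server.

System 1: ρ₁ = 8.6/12.2 = 0.7049, W₁ = 1/(12.2-8.6) = 0.27778
System 2: ρ₂ = 8.6/15.4 = 0.5584, W₂ = 1/(15.4-8.6) = 0.14706
Improvement: (W₁-W₂)/W₁ = (0.27778-0.14706)/0.27778 = 47.06%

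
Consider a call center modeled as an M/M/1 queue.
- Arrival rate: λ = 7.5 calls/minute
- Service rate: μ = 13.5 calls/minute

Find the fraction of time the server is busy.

Server utilization: ρ = λ/μ
ρ = 7.5/13.5 = 0.5556
The server is busy 55.56% of the time.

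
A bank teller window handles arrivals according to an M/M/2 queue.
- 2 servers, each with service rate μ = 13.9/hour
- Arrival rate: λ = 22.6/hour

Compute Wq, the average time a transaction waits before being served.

Traffic intensity: ρ = λ/(cμ) = 22.6/(2×13.9) = 0.8129
Since ρ = 0.8129 < 1, system is stable.
Offered load a = λ/μ = cρ = 22.6/13.9 = 1.6259
P₀ = [ Σₙ₌₀^1 aⁿ/n! + a^2/(2!(1-ρ)) ]⁻¹
Σ = a^0/0! + a^1/1! = 1.0000 + 1.6259 = 2.6259
a^2/(2!(1-ρ)) = 2.64355/(2 × 0.187050) = 7.0664
P₀ = 1/(2.6259 + 7.0664) = 0.1032
Lq = P₀·a^2·ρ / (2!(1-ρ)²) = 0.103175 × 2.64355 × 0.812950 / (2 × 0.0349878) = 3.1687
Wq = Lq/λ = 3.1687/22.6 = 0.1402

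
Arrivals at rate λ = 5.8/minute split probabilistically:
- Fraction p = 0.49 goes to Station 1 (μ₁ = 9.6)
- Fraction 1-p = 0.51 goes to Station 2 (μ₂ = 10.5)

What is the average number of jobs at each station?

Effective rates: λ₁ = 5.8×0.49 = 2.842, λ₂ = 5.8×0.51 = 2.958
Station 1: ρ₁ = 2.842/9.6 = 0.2960, L₁ = ρ₁/(1-ρ₁) = 0.2960/(1-0.2960) = 0.4205
Station 2: ρ₂ = 2.958/10.5 = 0.2817, L₂ = ρ₂/(1-ρ₂) = 0.2817/(1-0.2817) = 0.3922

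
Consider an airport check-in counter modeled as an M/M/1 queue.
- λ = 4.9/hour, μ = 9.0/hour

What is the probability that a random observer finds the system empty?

ρ = λ/μ = 4.9/9.0 = 0.5444
P(0) = 1 - ρ = 1 - 0.5444 = 0.4556
The server is idle 45.56% of the time.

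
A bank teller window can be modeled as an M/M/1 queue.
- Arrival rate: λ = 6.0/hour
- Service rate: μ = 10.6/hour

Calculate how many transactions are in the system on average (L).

ρ = λ/μ = 6.0/10.6 = 0.5660
For M/M/1: L = λ/(μ-λ)
L = 6.0/(10.6-6.0) = 6.0/4.60
L = 1.3043 transactions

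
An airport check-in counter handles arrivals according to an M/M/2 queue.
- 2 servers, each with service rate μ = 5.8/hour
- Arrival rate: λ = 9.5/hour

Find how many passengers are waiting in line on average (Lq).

Traffic intensity: ρ = λ/(cμ) = 9.5/(2×5.8) = 0.8190
Since ρ = 0.8190 < 1, system is stable.
Offered load a = λ/μ = cρ = 9.5/5.8 = 1.6379
P₀ = [ Σₙ₌₀^1 aⁿ/n! + a^2/(2!(1-ρ)) ]⁻¹
Σ = a^0/0! + a^1/1! = 1.0000 + 1.6379 = 2.6379
a^2/(2!(1-ρ)) = 2.68282/(2 × 0.181034) = 7.4097
P₀ = 1/(2.6379 + 7.4097) = 0.09953
Lq = P₀·a^2·ρ / (2!(1-ρ)²) = 0.0995261 × 2.68282 × 0.818966 / (2 × 0.0327735) = 3.3361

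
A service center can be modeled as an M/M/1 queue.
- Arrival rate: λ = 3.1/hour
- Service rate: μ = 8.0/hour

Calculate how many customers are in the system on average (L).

ρ = λ/μ = 3.1/8.0 = 0.3875
For M/M/1: L = λ/(μ-λ)
L = 3.1/(8.0-3.1) = 3.1/4.90
L = 0.6327 customers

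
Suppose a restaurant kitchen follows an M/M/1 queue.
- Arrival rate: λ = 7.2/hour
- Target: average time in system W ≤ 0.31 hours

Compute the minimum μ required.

For M/M/1: W = 1/(μ-λ)
Need W ≤ 0.31, so 1/(μ-λ) ≤ 0.31
μ - λ ≥ 1/0.31 = 3.2258
μ ≥ 7.2 + 3.2258 = 10.4258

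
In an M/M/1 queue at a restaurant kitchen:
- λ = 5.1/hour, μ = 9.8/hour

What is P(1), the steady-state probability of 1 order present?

ρ = λ/μ = 5.1/9.8 = 0.5204
P(n) = (1-ρ)ρⁿ
P(1) = (1-0.5204) × 0.5204^1
P(1) = 0.4796 × 0.5204
P(1) = 0.2496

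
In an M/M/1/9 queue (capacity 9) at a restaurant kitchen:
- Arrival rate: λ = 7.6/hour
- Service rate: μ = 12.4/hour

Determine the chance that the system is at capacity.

ρ = λ/μ = 7.6/12.4 = 0.612903
P₀ = (1-ρ)/(1-ρ^(K+1)) = (1-0.612903)/(1-0.612903^10) = 0.3871/0.9925 = 0.3900
P_K = P₀×ρ^K = 0.39001 × 0.612903^9 = 0.39001 × 0.012205 = 0.004760
Blocking probability = 0.48%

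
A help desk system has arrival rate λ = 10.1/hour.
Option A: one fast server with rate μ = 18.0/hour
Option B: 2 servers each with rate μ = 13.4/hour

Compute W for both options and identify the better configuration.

Option A: single server μ = 18.0 (M/M/1)
  ρ_A = 10.1/18.0 = 0.5611
  W_A = 1/(μ-λ) = 1/(18.0-10.1) = 1/7.90 = 0.1266

Option B: 2 servers μ = 13.4 (M/M/2)
  ρ_B = λ/(cμ) = 10.1/(2×13.4) = 0.3769
  Offered load a = λ/μ = cρ = 10.1/13.4 = 0.7537
  P₀ = [ Σₙ₌₀^1 aⁿ/n! + a^2/(2!(1-ρ)) ]⁻¹
  Σ = a^0/0! + a^1/1! = 1.0000 + 0.7537 = 1.7537
  a^2/(2!(1-ρ)) = 0.568111/(2 × 0.623134) = 0.4558
  P₀ = 1/(1.7537 + 0.4558) = 0.4526
  Lq = P₀·a^2·ρ / (2!(1-ρ)²) = 0.4526 × 0.5681 × 0.3769 / (2 × 0.3883) = 0.1248
  Wq_B = Lq/λ = 0.12477/10.1 = 0.01235
  W_B = Wq_B + 1/μ = 0.01235 + 0.07463 = 0.08698

Since W_B = 0.08698 < W_A = 0.1266, Option B (multiple servers) has the shorter time in system.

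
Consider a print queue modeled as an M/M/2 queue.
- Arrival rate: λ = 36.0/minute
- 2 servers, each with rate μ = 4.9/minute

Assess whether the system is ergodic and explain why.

Stability requires ρ = λ/(cμ) < 1
ρ = 36.0/(2 × 4.9) = 36.0/9.80 = 3.6735
Since 3.6735 ≥ 1, the system is UNSTABLE.
Need c > λ/μ = 36.0/4.9 = 7.35.
Minimum servers needed: c = 8.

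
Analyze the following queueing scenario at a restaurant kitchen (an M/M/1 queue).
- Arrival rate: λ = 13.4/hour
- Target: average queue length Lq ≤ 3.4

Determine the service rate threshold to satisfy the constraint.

For M/M/1: Lq = λ²/(μ(μ-λ))
Need Lq ≤ 3.4, i.e. μ(μ-λ) ≥ λ²/3.4
μ² - 13.4μ - 179.56/3.4 ≥ 0  →  μ² - 13.4μ - 52.811765 ≥ 0
Quadratic formula (positive root): μ = [λ + √(λ² + 4×52.811765)]/2
Discriminant: 179.56 + 4×52.811765 = 390.8071, √390.8071 = 19.7688
μ ≥ (13.4 + 19.7688)/2 = 16.5844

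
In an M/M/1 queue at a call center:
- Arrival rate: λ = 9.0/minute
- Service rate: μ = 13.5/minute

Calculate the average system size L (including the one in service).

ρ = λ/μ = 9.0/13.5 = 0.6667
For M/M/1: L = λ/(μ-λ)
L = 9.0/(13.5-9.0) = 9.0/4.50
L = 2.0000 calls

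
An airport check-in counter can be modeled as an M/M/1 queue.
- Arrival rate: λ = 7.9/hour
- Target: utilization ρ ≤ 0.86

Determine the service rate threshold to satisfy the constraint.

ρ = λ/μ, so μ = λ/ρ
μ ≥ 7.9/0.86 = 9.1860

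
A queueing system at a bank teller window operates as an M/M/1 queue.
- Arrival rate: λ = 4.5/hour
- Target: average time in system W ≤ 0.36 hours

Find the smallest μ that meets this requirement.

For M/M/1: W = 1/(μ-λ)
Need W ≤ 0.36, so 1/(μ-λ) ≤ 0.36
μ - λ ≥ 1/0.36 = 2.7778
μ ≥ 4.5 + 2.7778 = 7.2778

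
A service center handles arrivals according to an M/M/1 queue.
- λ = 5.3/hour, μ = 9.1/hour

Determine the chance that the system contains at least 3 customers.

ρ = λ/μ = 5.3/9.1 = 0.58242
P(N ≥ n) = ρⁿ
P(N ≥ 3) = 0.58242^3
P(N ≥ 3) = 0.1976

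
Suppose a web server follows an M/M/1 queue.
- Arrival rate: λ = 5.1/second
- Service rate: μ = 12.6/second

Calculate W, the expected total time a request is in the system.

First, compute utilization: ρ = λ/μ = 5.1/12.6 = 0.4048
For M/M/1: W = 1/(μ-λ)
W = 1/(12.6-5.1) = 1/7.50
W = 0.1333 seconds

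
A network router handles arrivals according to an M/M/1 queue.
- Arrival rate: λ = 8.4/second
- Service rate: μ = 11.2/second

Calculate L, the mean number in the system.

ρ = λ/μ = 8.4/11.2 = 0.7500
For M/M/1: L = λ/(μ-λ)
L = 8.4/(11.2-8.4) = 8.4/2.80
L = 3.0000 packets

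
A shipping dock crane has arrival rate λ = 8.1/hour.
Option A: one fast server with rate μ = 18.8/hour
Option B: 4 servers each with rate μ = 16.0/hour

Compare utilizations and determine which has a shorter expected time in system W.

Option A: single server μ = 18.8 (M/M/1)
  ρ_A = 8.1/18.8 = 0.4309
  W_A = 1/(μ-λ) = 1/(18.8-8.1) = 1/10.70 = 0.09346

Option B: 4 servers μ = 16.0 (M/M/4)
  ρ_B = λ/(cμ) = 8.1/(4×16.0) = 0.1266
  Offered load a = λ/μ = cρ = 8.1/16.0 = 0.5062
  P₀ = [ Σₙ₌₀^3 aⁿ/n! + a^4/(4!(1-ρ)) ]⁻¹
  Σ = a^0/0! + a^1/1! + a^2/2! + a^3/3! = 1.0000 + 0.50625 + 0.12814 + 0.021624 = 1.6560
  a^4/(4!(1-ρ)) = 0.06568/(24 × 0.8734) = 0.003133
  P₀ = 1/(1.6560 + 0.003133) = 0.6027
  Lq = P₀·a^4·ρ / (4!(1-ρ)²) = 0.6027 × 0.06568 × 0.1266 / (24 × 0.7629) = 0.0002737
  Wq_B = Lq/λ = 0.000273655/8.1 = 0.00003378
  W_B = Wq_B + 1/μ = 0.00003378 + 0.06250 = 0.06253

Since W_B = 0.06253 < W_A = 0.09346, Option B (multiple servers) has the shorter time in system.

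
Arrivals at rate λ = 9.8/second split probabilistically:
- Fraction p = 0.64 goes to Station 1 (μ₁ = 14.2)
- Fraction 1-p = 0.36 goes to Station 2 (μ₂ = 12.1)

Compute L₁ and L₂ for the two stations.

Effective rates: λ₁ = 9.8×0.64 = 6.272, λ₂ = 9.8×0.36 = 3.528
Station 1: ρ₁ = 6.272/14.2 = 0.44169, L₁ = ρ₁/(1-ρ₁) = 0.44169/(1-0.44169) = 0.7911
Station 2: ρ₂ = 3.528/12.1 = 0.2916, L₂ = ρ₂/(1-ρ₂) = 0.2916/(1-0.2916) = 0.4116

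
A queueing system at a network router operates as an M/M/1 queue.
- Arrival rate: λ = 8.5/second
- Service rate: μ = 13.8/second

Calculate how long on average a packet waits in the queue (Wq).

First, compute utilization: ρ = λ/μ = 8.5/13.8 = 0.6159
For M/M/1: Wq = λ/(μ(μ-λ))
Wq = 8.5/(13.8 × (13.8-8.5))
Wq = 8.5/(13.8 × 5.30)
Wq = 0.1162 seconds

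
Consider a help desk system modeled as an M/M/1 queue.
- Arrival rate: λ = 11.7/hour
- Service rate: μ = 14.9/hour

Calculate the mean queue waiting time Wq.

First, compute utilization: ρ = λ/μ = 11.7/14.9 = 0.7852
For M/M/1: Wq = λ/(μ(μ-λ))
Wq = 11.7/(14.9 × (14.9-11.7))
Wq = 11.7/(14.9 × 3.20)
Wq = 0.2454 hours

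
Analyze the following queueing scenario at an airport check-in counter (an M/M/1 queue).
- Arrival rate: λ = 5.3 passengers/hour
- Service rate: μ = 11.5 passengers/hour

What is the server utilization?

Server utilization: ρ = λ/μ
ρ = 5.3/11.5 = 0.4609
The server is busy 46.09% of the time.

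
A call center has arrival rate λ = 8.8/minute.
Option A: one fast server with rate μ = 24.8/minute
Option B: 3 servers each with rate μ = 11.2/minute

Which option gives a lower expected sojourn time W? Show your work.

Option A: single server μ = 24.8 (M/M/1)
  ρ_A = 8.8/24.8 = 0.3548
  W_A = 1/(μ-λ) = 1/(24.8-8.8) = 1/16.00 = 0.06250

Option B: 3 servers μ = 11.2 (M/M/3)
  ρ_B = λ/(cμ) = 8.8/(3×11.2) = 0.2619
  Offered load a = λ/μ = cρ = 8.8/11.2 = 0.7857
  P₀ = [ Σₙ₌₀^2 aⁿ/n! + a^3/(3!(1-ρ)) ]⁻¹
  Σ = a^0/0! + a^1/1! + a^2/2! = 1.0000 + 0.7857 + 0.3087 = 2.0944
  a^3/(3!(1-ρ)) = 0.4851/(6 × 0.7381) = 0.1095
  P₀ = 1/(2.0944 + 0.1095) = 0.4537
  Lq = P₀·a^3·ρ / (3!(1-ρ)²) = 0.4537 × 0.4851 × 0.2619 / (6 × 0.5448) = 0.01763
  Wq_B = Lq/λ = 0.017635/8.8 = 0.002004
  W_B = Wq_B + 1/μ = 0.002004 + 0.08929 = 0.09129

Since W_A = 0.06250 < W_B = 0.09129, Option A (single fast server) has the shorter time in system.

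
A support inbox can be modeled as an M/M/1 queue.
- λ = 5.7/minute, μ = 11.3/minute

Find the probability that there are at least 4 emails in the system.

ρ = λ/μ = 5.7/11.3 = 0.50442
P(N ≥ n) = ρⁿ
P(N ≥ 4) = 0.50442^4
P(N ≥ 4) = 0.06474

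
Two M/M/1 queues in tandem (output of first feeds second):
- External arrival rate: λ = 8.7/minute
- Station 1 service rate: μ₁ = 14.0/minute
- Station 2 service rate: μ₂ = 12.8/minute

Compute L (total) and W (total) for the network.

By Jackson's theorem, each station behaves as independent M/M/1.
Station 1: ρ₁ = 8.7/14.0 = 0.6214, L₁ = ρ₁/(1-ρ₁) = λ/(μ₁-λ) = 8.7/5.30 = 1.6415
Station 2: ρ₂ = 8.7/12.8 = 0.6797, L₂ = ρ₂/(1-ρ₂) = λ/(μ₂-λ) = 8.7/4.10 = 2.1220
Total: L = L₁ + L₂ = 1.6415 + 2.1220 = 3.7635
W = L/λ = 3.7635/8.7 = 0.4326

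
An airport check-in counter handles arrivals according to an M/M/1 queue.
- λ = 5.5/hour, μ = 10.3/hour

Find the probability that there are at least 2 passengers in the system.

ρ = λ/μ = 5.5/10.3 = 0.53398
P(N ≥ n) = ρⁿ
P(N ≥ 2) = 0.53398^2
P(N ≥ 2) = 0.2851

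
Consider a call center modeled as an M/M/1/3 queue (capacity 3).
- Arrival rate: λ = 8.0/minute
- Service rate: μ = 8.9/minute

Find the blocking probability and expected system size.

ρ = λ/μ = 8.0/8.9 = 0.89888
P₀ = (1-ρ)/(1-ρ^(K+1)) = (1-0.89888)/(1-0.89888^4) = 0.10112/0.34716 = 0.2913
P_K = P₀×ρ^K = 0.291278 × 0.89888^3 = 0.291278 × 0.726282 = 0.2115
Blocking probability P_3 = 0.2115 (21.15%)
L = ρ[1 - (K+1)ρ^K + Kρ^(K+1)] / [(1-ρ)(1-ρ^(K+1))]
L = 0.89888 × (1 - 4×0.7262818 + 3×0.6528402) / ((1 - 0.89888) × (1 - 0.6528402)) = 1.3672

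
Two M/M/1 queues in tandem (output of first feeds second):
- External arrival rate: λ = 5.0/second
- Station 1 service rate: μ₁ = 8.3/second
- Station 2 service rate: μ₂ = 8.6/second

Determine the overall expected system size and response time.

By Jackson's theorem, each station behaves as independent M/M/1.
Station 1: ρ₁ = 5.0/8.3 = 0.6024, L₁ = ρ₁/(1-ρ₁) = λ/(μ₁-λ) = 5.0/3.30 = 1.51515
Station 2: ρ₂ = 5.0/8.6 = 0.5814, L₂ = ρ₂/(1-ρ₂) = λ/(μ₂-λ) = 5.0/3.60 = 1.38889
Total: L = L₁ + L₂ = 1.51515 + 1.38889 = 2.9040
W = L/λ = 2.9040/5.0 = 0.5808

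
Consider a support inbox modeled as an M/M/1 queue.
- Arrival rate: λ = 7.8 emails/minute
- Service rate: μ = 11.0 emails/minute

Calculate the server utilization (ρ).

Server utilization: ρ = λ/μ
ρ = 7.8/11.0 = 0.7091
The server is busy 70.91% of the time.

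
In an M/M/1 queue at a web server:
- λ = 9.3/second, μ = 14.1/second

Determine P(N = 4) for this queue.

ρ = λ/μ = 9.3/14.1 = 0.6596
P(n) = (1-ρ)ρⁿ
P(4) = (1-0.6596) × 0.6596^4
P(4) = 0.34040 × 0.18929
P(4) = 0.06443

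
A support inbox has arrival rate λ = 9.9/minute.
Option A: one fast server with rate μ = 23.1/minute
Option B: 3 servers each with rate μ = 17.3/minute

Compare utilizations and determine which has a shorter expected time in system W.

Option A: single server μ = 23.1 (M/M/1)
  ρ_A = 9.9/23.1 = 0.4286
  W_A = 1/(μ-λ) = 1/(23.1-9.9) = 1/13.20 = 0.07576

Option B: 3 servers μ = 17.3 (M/M/3)
  ρ_B = λ/(cμ) = 9.9/(3×17.3) = 0.1908
  Offered load a = λ/μ = cρ = 9.9/17.3 = 0.5723
  P₀ = [ Σₙ₌₀^2 aⁿ/n! + a^3/(3!(1-ρ)) ]⁻¹
  Σ = a^0/0! + a^1/1! + a^2/2! = 1.0000 + 0.5723 + 0.1637 = 1.7360
  a^3/(3!(1-ρ)) = 0.1874/(6 × 0.8092) = 0.03860
  P₀ = 1/(1.7360 + 0.03860) = 0.5635
  Lq = P₀·a^3·ρ / (3!(1-ρ)²) = 0.56351 × 0.18740 × 0.19075 / (6 × 0.65488) = 0.005127
  Wq_B = Lq/λ = 0.0051265/9.9 = 0.0005178
  W_B = Wq_B + 1/μ = 0.0005178 + 0.05780 = 0.05832

Since W_B = 0.05832 < W_A = 0.07576, Option B (multiple servers) has the shorter time in system.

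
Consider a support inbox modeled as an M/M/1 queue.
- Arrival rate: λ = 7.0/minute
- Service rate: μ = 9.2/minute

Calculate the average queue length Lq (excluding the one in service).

ρ = λ/μ = 7.0/9.2 = 0.7609
For M/M/1: Lq = λ²/(μ(μ-λ))
Lq = 49.00/(9.2 × 2.20)
Lq = 2.4209 emails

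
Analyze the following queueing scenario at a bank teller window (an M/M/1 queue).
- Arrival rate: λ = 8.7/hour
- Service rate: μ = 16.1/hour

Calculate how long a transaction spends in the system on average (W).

First, compute utilization: ρ = λ/μ = 8.7/16.1 = 0.5404
For M/M/1: W = 1/(μ-λ)
W = 1/(16.1-8.7) = 1/7.40
W = 0.1351 hours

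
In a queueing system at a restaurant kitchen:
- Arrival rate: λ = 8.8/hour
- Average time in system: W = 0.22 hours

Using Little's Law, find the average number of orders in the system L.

Little's Law: L = λW
L = 8.8 × 0.22 = 1.9360 orders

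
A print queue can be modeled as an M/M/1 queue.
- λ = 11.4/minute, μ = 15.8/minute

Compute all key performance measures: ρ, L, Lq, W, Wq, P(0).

Step 1: ρ = λ/μ = 11.4/15.8 = 0.7215
Step 2: L = λ/(μ-λ) = 11.4/4.40 = 2.5909
Step 3: Lq = λ²/(μ(μ-λ)) = 129.96/(15.8×4.40) = 1.8694
Step 4: W = 1/(μ-λ) = 1/4.40 = 0.22727
Step 5: Wq = λ/(μ(μ-λ)) = 11.4/(15.8×4.40) = 0.1640
Step 6: P(0) = 1-ρ = 0.2785
Verify: L = λW = 11.4×0.22727 = 2.5909 ✔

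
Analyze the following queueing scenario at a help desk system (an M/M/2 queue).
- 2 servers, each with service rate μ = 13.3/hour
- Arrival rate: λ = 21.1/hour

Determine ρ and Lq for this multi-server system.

Traffic intensity: ρ = λ/(cμ) = 21.1/(2×13.3) = 0.7932
Since ρ = 0.7932 < 1, system is stable.
Offered load a = λ/μ = cρ = 21.1/13.3 = 1.5865
P₀ = [ Σₙ₌₀^1 aⁿ/n! + a^2/(2!(1-ρ)) ]⁻¹
Σ = a^0/0! + a^1/1! = 1.0000 + 1.5865 = 2.5865
a^2/(2!(1-ρ)) = 2.516875/(2 × 0.2067669) = 6.0863
P₀ = 1/(2.5865 + 6.0863) = 0.1153
Lq = P₀·a^2·ρ / (2!(1-ρ)²) = 0.1153 × 2.5169 × 0.7932 / (2 × 0.04275) = 2.6922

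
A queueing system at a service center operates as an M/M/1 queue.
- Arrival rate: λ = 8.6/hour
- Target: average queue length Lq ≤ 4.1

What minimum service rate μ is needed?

For M/M/1: Lq = λ²/(μ(μ-λ))
Need Lq ≤ 4.1, i.e. μ(μ-λ) ≥ λ²/4.1
μ² - 8.6μ - 73.96/4.1 ≥ 0  →  μ² - 8.6μ - 18.03902 ≥ 0
Quadratic formula (positive root): μ = [λ + √(λ² + 4×18.03902)]/2
Discriminant: 73.96 + 4×18.03902 = 146.1161, √146.1161 = 12.0878
μ ≥ (8.6 + 12.0878)/2 = 10.3439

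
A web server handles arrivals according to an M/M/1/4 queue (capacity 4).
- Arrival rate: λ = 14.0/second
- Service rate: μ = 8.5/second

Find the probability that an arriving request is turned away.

ρ = λ/μ = 14.0/8.5 = 1.64706
P₀ = (1-ρ)/(1-ρ^(K+1)) = (1-1.64706)/(1-1.64706^5) = -0.64706/-11.1212 = 0.05818
P_K = P₀×ρ^K = 0.05818 × 1.64706^4 = 0.05818 × 7.3593 = 0.4282
Blocking probability = 42.82%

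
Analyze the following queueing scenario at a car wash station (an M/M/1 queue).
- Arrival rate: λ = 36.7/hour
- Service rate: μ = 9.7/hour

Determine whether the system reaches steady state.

Stability requires ρ = λ/(cμ) < 1
ρ = 36.7/(1 × 9.7) = 36.7/9.70 = 3.7835
Since 3.7835 ≥ 1, the system is UNSTABLE.
Queue grows without bound. Need μ > λ = 36.7.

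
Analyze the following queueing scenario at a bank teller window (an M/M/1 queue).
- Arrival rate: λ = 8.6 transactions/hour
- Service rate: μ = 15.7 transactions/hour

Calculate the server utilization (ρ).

Server utilization: ρ = λ/μ
ρ = 8.6/15.7 = 0.5478
The server is busy 54.78% of the time.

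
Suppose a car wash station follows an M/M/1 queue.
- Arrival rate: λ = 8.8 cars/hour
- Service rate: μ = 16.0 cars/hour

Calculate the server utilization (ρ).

Server utilization: ρ = λ/μ
ρ = 8.8/16.0 = 0.5500
The server is busy 55.00% of the time.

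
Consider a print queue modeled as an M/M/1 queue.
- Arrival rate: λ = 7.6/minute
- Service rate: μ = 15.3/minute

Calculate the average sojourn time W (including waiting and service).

First, compute utilization: ρ = λ/μ = 7.6/15.3 = 0.4967
For M/M/1: W = 1/(μ-λ)
W = 1/(15.3-7.6) = 1/7.70
W = 0.1299 minutes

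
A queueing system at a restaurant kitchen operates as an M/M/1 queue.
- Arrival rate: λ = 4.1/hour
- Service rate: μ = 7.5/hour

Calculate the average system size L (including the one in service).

ρ = λ/μ = 4.1/7.5 = 0.5467
For M/M/1: L = λ/(μ-λ)
L = 4.1/(7.5-4.1) = 4.1/3.40
L = 1.2059 orders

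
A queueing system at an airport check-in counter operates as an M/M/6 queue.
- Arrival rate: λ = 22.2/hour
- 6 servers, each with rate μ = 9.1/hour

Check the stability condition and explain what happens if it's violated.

Stability requires ρ = λ/(cμ) < 1
ρ = 22.2/(6 × 9.1) = 22.2/54.60 = 0.4066
Since 0.4066 < 1, the system is STABLE.
The servers are busy 40.66% of the time.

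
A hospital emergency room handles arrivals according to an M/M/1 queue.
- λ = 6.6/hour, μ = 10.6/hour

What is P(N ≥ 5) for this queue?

ρ = λ/μ = 6.6/10.6 = 0.62264
P(N ≥ n) = ρⁿ
P(N ≥ 5) = 0.62264^5
P(N ≥ 5) = 0.09358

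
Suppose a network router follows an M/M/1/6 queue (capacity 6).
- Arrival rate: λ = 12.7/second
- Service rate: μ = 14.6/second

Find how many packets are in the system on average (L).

ρ = λ/μ = 12.7/14.6 = 0.869863
P₀ = (1-ρ)/(1-ρ^(K+1)) = (1-0.869863)/(1-0.869863^7) = 0.1301/0.6232 = 0.2088
P_K = P₀×ρ^K = 0.20883 × 0.869863^6 = 0.20883 × 0.43322 = 0.09047
L = ρ[1 - (K+1)ρ^K + Kρ^(K+1)] / [(1-ρ)(1-ρ^(K+1))]
L = 0.869863 × (1 - 7×0.43321666 + 6×0.37683914) / ((1 - 0.869863) × (1 - 0.37683914)) = 2.4512 packets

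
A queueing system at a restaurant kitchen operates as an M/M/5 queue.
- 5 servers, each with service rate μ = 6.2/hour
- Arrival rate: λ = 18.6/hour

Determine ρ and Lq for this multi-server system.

Traffic intensity: ρ = λ/(cμ) = 18.6/(5×6.2) = 0.6000
Since ρ = 0.6000 < 1, system is stable.
Offered load a = λ/μ = cρ = 18.6/6.2 = 3.0000
P₀ = [ Σₙ₌₀^4 aⁿ/n! + a^5/(5!(1-ρ)) ]⁻¹
Σ = a^0/0! + a^1/1! + a^2/2! + a^3/3! + a^4/4! = 1.0000 + 3.0000 + 4.5000 + 4.5000 + 3.3750 = 16.3750
a^5/(5!(1-ρ)) = 243.0000/(120 × 0.4000) = 5.0625
P₀ = 1/(16.3750 + 5.0625) = 0.04665
Lq = P₀·a^5·ρ / (5!(1-ρ)²) = 0.04665 × 243.0000 × 0.6000 / (120 × 0.1600) = 0.3542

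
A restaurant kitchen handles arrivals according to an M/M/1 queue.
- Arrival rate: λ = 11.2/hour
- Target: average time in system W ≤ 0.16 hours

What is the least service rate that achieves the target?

For M/M/1: W = 1/(μ-λ)
Need W ≤ 0.16, so 1/(μ-λ) ≤ 0.16
μ - λ ≥ 1/0.16 = 6.2500
μ ≥ 11.2 + 6.2500 = 17.4500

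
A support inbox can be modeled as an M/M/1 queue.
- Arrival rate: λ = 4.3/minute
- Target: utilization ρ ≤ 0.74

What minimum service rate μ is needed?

ρ = λ/μ, so μ = λ/ρ
μ ≥ 4.3/0.74 = 5.8108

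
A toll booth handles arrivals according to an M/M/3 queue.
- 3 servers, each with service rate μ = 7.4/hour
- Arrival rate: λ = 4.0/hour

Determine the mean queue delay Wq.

Traffic intensity: ρ = λ/(cμ) = 4.0/(3×7.4) = 0.1802
Since ρ = 0.1802 < 1, system is stable.
Offered load a = λ/μ = cρ = 4.0/7.4 = 0.5405
P₀ = [ Σₙ₌₀^2 aⁿ/n! + a^3/(3!(1-ρ)) ]⁻¹
Σ = a^0/0! + a^1/1! + a^2/2! = 1.0000 + 0.5405 + 0.1461 = 1.6866
a^3/(3!(1-ρ)) = 0.15794/(6 × 0.81982) = 0.03211
P₀ = 1/(1.6866 + 0.03211) = 0.5818
Lq = P₀·a^3·ρ / (3!(1-ρ)²) = 0.58182 × 0.15794 × 0.18018 / (6 × 0.67210) = 0.004106
Wq = Lq/λ = 0.0041058/4.0 = 0.001026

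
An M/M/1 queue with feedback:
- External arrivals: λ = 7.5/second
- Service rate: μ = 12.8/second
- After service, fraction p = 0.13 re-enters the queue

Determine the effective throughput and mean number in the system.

Effective arrival rate: λ_eff = λ/(1-p) = 7.5/(1-0.13) = 7.5/0.87 = 8.6207
ρ = λ_eff/μ = 8.6207/12.8 = 0.67349
L = ρ/(1-ρ) = 0.67349/(1-0.67349) = 2.0627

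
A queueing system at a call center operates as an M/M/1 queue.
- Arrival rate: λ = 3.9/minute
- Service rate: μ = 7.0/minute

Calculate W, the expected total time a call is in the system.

First, compute utilization: ρ = λ/μ = 3.9/7.0 = 0.5571
For M/M/1: W = 1/(μ-λ)
W = 1/(7.0-3.9) = 1/3.10
W = 0.3226 minutes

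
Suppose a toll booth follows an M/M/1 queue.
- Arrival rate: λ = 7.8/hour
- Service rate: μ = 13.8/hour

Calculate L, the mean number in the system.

ρ = λ/μ = 7.8/13.8 = 0.5652
For M/M/1: L = λ/(μ-λ)
L = 7.8/(13.8-7.8) = 7.8/6.00
L = 1.3000 vehicles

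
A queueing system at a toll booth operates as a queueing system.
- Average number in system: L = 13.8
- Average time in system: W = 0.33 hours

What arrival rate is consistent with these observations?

Little's Law: L = λW, so λ = L/W
λ = 13.8/0.33 = 41.8182 vehicles/hour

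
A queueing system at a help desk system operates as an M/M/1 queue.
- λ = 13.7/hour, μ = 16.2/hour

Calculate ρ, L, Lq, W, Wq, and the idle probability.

Step 1: ρ = λ/μ = 13.7/16.2 = 0.8457
Step 2: L = λ/(μ-λ) = 13.7/2.50 = 5.4800
Step 3: Lq = λ²/(μ(μ-λ)) = 187.69/(16.2×2.50) = 4.6343
Step 4: W = 1/(μ-λ) = 1/2.50 = 0.4000
Step 5: Wq = λ/(μ(μ-λ)) = 13.7/(16.2×2.50) = 0.3383
Step 6: P(0) = 1-ρ = 0.1543
Verify: L = λW = 13.7×0.4000 = 5.4800 ✔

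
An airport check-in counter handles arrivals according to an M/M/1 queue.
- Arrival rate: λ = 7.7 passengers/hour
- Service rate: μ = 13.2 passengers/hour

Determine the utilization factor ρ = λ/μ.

Server utilization: ρ = λ/μ
ρ = 7.7/13.2 = 0.5833
The server is busy 58.33% of the time.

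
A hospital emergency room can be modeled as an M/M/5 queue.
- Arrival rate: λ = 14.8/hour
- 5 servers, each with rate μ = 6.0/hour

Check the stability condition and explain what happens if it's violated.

Stability requires ρ = λ/(cμ) < 1
ρ = 14.8/(5 × 6.0) = 14.8/30.00 = 0.4933
Since 0.4933 < 1, the system is STABLE.
The servers are busy 49.33% of the time.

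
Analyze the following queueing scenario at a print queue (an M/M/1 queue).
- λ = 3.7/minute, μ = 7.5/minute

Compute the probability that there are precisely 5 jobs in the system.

ρ = λ/μ = 3.7/7.5 = 0.49333
P(n) = (1-ρ)ρⁿ
P(5) = (1-0.49333) × 0.49333^5
P(5) = 0.5067 × 0.02922
P(5) = 0.01481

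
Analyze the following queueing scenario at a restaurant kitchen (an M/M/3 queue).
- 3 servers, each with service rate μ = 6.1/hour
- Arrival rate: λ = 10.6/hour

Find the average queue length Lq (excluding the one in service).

Traffic intensity: ρ = λ/(cμ) = 10.6/(3×6.1) = 0.5792
Since ρ = 0.5792 < 1, system is stable.
Offered load a = λ/μ = cρ = 10.6/6.1 = 1.7377
P₀ = [ Σₙ₌₀^2 aⁿ/n! + a^3/(3!(1-ρ)) ]⁻¹
Σ = a^0/0! + a^1/1! + a^2/2! = 1.0000 + 1.7377 + 1.5098 = 4.2475
a^3/(3!(1-ρ)) = 5.2472/(6 × 0.42077) = 2.0784
P₀ = 1/(4.2475 + 2.0784) = 0.1581
Lq = P₀·a^3·ρ / (3!(1-ρ)²) = 0.15808 × 5.2472 × 0.57923 / (6 × 0.17704) = 0.4523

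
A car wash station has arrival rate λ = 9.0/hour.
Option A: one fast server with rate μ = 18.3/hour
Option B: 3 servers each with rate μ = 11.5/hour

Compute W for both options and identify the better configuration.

Option A: single server μ = 18.3 (M/M/1)
  ρ_A = 9.0/18.3 = 0.4918
  W_A = 1/(μ-λ) = 1/(18.3-9.0) = 1/9.30 = 0.1075

Option B: 3 servers μ = 11.5 (M/M/3)
  ρ_B = λ/(cμ) = 9.0/(3×11.5) = 0.2609
  Offered load a = λ/μ = cρ = 9.0/11.5 = 0.7826
  P₀ = [ Σₙ₌₀^2 aⁿ/n! + a^3/(3!(1-ρ)) ]⁻¹
  Σ = a^0/0! + a^1/1! + a^2/2! = 1.0000 + 0.7826 + 0.3062 = 2.0888
  a^3/(3!(1-ρ)) = 0.4793/(6 × 0.7391) = 0.1081
  P₀ = 1/(2.0888 + 0.1081) = 0.4552
  Lq = P₀·a^3·ρ / (3!(1-ρ)²) = 0.45518 × 0.47933 × 0.26087 / (6 × 0.54631) = 0.01736
  Wq_B = Lq/λ = 0.01736/9.0 = 0.001929
  W_B = Wq_B + 1/μ = 0.001929 + 0.08696 = 0.08889

Since W_B = 0.08889 < W_A = 0.1075, Option B (multiple servers) has the shorter time in system.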